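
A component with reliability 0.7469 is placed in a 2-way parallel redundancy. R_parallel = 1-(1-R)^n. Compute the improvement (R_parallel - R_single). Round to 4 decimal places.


R_single = 0.7469, n = 2
1 - R_single = 0.2531
(1 - R_single)^n = 0.2531^2 = 0.0641
R_parallel = 1 - 0.0641 = 0.9359
Improvement = 0.9359 - 0.7469
Improvement = 0.189

0.189


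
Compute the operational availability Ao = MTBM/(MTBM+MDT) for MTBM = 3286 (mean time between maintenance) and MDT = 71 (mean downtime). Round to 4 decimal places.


MTBM = 3286
MDT = 71
MTBM + MDT = 3357
Ao = 3286 / 3357
Ao = 0.9789

0.9789


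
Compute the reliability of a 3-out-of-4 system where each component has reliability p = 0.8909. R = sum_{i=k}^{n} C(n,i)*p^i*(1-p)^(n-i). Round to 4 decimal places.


k = 3, n = 4, p = 0.8909
i=3: C(4,3)=4 * 0.8909^3 * 0.1091^1 = 0.3086
i=4: C(4,4)=1 * 0.8909^4 * 0.1091^0 = 0.63
R = sum of terms = 0.9385

0.9385


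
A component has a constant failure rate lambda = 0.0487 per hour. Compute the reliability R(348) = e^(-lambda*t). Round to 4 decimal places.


lambda = 0.0487
t = 348
lambda * t = 16.9476
R(t) = e^(-16.9476)
R(t) = 0.0

0.0


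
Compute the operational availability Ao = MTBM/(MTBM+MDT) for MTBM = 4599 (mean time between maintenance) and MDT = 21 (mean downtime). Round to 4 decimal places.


MTBM = 4599
MDT = 21
MTBM + MDT = 4620
Ao = 4599 / 4620
Ao = 0.9955

0.9955


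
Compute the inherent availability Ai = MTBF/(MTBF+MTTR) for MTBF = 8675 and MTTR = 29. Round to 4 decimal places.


MTBF = 8675
MTTR = 29
MTBF + MTTR = 8704
Ai = 8675 / 8704
Ai = 0.9967

0.9967


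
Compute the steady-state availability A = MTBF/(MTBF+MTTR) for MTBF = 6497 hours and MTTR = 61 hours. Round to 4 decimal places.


MTBF = 6497
MTTR = 61
MTBF + MTTR = 6558
A = 6497 / 6558
A = 0.9907

0.9907


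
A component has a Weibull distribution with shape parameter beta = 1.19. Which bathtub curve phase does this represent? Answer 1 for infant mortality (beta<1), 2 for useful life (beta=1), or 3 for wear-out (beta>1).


beta = 1.19
Compare beta to 1:
beta < 1 => infant mortality (phase 1)
beta = 1 => useful life (phase 2)
beta > 1 => wear-out (phase 3)
Since beta = 1.19, this is wear-out (increasing failure rate)
Phase = 3

3


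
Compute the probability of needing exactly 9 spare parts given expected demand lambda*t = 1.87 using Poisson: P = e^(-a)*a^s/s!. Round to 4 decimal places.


a = 1.87, s = 9
e^(-a) = e^(-1.87) = 0.1541
a^s = 1.87^9 = 279.624
s! = 362880
P = 0.1541 * 279.624 / 362880
P = 0.0001

0.0001


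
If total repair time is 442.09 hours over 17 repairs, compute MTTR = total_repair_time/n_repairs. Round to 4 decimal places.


total_repair_time = 442.09
n_repairs = 17
MTTR = 442.09 / 17
MTTR = 26.0053

26.0053


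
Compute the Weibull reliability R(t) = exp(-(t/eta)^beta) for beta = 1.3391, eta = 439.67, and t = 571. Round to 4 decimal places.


beta = 1.3391, eta = 439.67, t = 571
t/eta = 571 / 439.67 = 1.2987
(t/eta)^beta = 1.2987^1.3391 = 1.4191
R(t) = exp(-1.4191)
R(t) = 0.2419

0.2419


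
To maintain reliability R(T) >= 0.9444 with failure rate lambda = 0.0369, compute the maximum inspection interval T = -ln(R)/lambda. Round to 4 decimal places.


R_target = 0.9444
lambda = 0.0369
-ln(0.9444) = 0.0572
T = 0.0572 / 0.0369
T = 1.5503

1.5503


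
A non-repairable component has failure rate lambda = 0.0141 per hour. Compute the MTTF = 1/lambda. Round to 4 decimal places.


lambda = 0.0141
MTTF = 1 / 0.0141
MTTF = 70.922

70.922


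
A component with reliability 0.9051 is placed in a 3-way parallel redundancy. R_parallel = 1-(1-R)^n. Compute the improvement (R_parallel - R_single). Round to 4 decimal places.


R_single = 0.9051, n = 3
1 - R_single = 0.0949
(1 - R_single)^n = 0.0949^3 = 0.0009
R_parallel = 1 - 0.0009 = 0.9991
Improvement = 0.9991 - 0.9051
Improvement = 0.094

0.094


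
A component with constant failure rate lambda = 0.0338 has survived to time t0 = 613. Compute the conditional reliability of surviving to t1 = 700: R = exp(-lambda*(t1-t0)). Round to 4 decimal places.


lambda = 0.0338
t0 = 613, t1 = 700
t1 - t0 = 87
lambda * (t1-t0) = 0.0338 * 87 = 2.9406
R = exp(-2.9406)
R = 0.0528

0.0528


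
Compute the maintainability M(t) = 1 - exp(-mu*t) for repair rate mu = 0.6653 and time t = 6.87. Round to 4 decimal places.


mu = 0.6653, t = 6.87
mu * t = 0.6653 * 6.87 = 4.5706
exp(-4.5706) = 0.0104
M(t) = 1 - 0.0104
M(t) = 0.9896

0.9896


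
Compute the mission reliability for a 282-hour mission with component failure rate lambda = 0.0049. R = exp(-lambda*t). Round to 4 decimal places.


lambda = 0.0049
mission_time = 282
lambda * t = 0.0049 * 282 = 1.3818
R = exp(-1.3818)
R = 0.2511

0.2511


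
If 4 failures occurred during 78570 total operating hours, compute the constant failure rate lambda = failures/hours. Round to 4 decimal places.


failures = 4
total_hours = 78570
lambda = 4 / 78570
lambda = 0.0001

0.0001


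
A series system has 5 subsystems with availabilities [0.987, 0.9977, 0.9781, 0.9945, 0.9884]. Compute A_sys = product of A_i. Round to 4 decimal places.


Subsystems: [0.987, 0.9977, 0.9781, 0.9945, 0.9884]
After subsystem 1 (A=0.987): product = 0.987
After subsystem 2 (A=0.9977): product = 0.9847
After subsystem 3 (A=0.9781): product = 0.9632
After subsystem 4 (A=0.9945): product = 0.9579
After subsystem 5 (A=0.9884): product = 0.9468
A_sys = 0.9468

0.9468


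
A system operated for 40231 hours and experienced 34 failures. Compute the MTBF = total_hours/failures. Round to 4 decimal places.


total_hours = 40231
failures = 34
MTBF = 40231 / 34
MTBF = 1183.2647

1183.2647


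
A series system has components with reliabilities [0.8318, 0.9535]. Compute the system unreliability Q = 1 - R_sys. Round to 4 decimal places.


Components: [0.8318, 0.9535]
After component 1: product = 0.8318
After component 2: product = 0.7931
R_sys = 0.7931
Q = 1 - 0.7931 = 0.2069

0.2069


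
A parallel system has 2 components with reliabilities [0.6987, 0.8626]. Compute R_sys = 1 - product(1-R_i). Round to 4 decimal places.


Components: [0.6987, 0.8626]
(1 - 0.6987) = 0.3013, running product = 0.3013
(1 - 0.8626) = 0.1374, running product = 0.0414
Product of (1-R_i) = 0.0414
R_sys = 1 - 0.0414 = 0.9586

0.9586


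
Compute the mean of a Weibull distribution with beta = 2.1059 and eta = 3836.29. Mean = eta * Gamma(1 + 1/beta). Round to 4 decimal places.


beta = 2.1059, eta = 3836.29
1/beta = 0.4749
1 + 1/beta = 1.4749
Gamma(1.4749) = 0.8857
Mean = 3836.29 * 0.8857
Mean = 3397.717

3397.717


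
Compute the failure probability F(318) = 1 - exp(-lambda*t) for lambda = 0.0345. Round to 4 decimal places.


lambda = 0.0345, t = 318
lambda * t = 10.971
exp(-10.971) = 0.0
F(t) = 1 - 0.0
F(t) = 1.0

1.0


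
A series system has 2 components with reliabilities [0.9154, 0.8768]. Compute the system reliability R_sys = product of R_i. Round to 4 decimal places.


Components: [0.9154, 0.8768]
After component 1 (R=0.9154): product = 0.9154
After component 2 (R=0.8768): product = 0.8026
R_sys = 0.8026

0.8026


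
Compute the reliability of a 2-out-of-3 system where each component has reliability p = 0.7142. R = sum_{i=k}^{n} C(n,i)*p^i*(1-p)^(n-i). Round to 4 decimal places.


k = 2, n = 3, p = 0.7142
i=2: C(3,2)=3 * 0.7142^2 * 0.2858^1 = 0.4373
i=3: C(3,3)=1 * 0.7142^3 * 0.2858^0 = 0.3643
R = sum of terms = 0.8016

0.8016


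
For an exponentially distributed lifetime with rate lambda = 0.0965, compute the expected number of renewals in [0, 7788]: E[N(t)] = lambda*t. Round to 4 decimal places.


lambda = 0.0965
t = 7788
E[N(t)] = lambda * t
E[N(t)] = 0.0965 * 7788
E[N(t)] = 751.542

751.542


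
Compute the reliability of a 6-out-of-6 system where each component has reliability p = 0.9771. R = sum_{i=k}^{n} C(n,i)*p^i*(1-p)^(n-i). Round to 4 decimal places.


k = 6, n = 6, p = 0.9771
i=6: C(6,6)=1 * 0.9771^6 * 0.0229^0 = 0.8702
R = sum of terms = 0.8702

0.8702


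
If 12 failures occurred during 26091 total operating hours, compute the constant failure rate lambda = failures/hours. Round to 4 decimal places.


failures = 12
total_hours = 26091
lambda = 12 / 26091
lambda = 0.0005

0.0005


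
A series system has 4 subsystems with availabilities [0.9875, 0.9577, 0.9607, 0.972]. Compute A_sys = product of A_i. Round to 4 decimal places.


Subsystems: [0.9875, 0.9577, 0.9607, 0.972]
After subsystem 1 (A=0.9875): product = 0.9875
After subsystem 2 (A=0.9577): product = 0.9457
After subsystem 3 (A=0.9607): product = 0.9086
After subsystem 4 (A=0.972): product = 0.8831
A_sys = 0.8831

0.8831


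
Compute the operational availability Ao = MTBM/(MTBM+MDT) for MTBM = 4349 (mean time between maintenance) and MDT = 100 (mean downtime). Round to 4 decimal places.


MTBM = 4349
MDT = 100
MTBM + MDT = 4449
Ao = 4349 / 4449
Ao = 0.9775

0.9775


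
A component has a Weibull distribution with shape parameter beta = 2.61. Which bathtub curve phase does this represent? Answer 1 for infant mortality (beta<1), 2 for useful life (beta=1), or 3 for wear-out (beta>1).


beta = 2.61
Compare beta to 1:
beta < 1 => infant mortality (phase 1)
beta = 1 => useful life (phase 2)
beta > 1 => wear-out (phase 3)
Since beta = 2.61, this is wear-out (increasing failure rate)
Phase = 3

3


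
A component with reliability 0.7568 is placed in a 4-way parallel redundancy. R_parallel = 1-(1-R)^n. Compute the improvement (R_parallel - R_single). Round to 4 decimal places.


R_single = 0.7568, n = 4
1 - R_single = 0.2432
(1 - R_single)^n = 0.2432^4 = 0.0035
R_parallel = 1 - 0.0035 = 0.9965
Improvement = 0.9965 - 0.7568
Improvement = 0.2397

0.2397


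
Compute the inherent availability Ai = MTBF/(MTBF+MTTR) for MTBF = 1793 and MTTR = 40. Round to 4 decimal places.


MTBF = 1793
MTTR = 40
MTBF + MTTR = 1833
Ai = 1793 / 1833
Ai = 0.9782

0.9782


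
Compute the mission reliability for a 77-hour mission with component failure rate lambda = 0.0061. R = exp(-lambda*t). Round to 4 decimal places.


lambda = 0.0061
mission_time = 77
lambda * t = 0.0061 * 77 = 0.4697
R = exp(-0.4697)
R = 0.6252

0.6252


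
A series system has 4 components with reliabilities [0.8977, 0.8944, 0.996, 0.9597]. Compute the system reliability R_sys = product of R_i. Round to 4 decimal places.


Components: [0.8977, 0.8944, 0.996, 0.9597]
After component 1 (R=0.8977): product = 0.8977
After component 2 (R=0.8944): product = 0.8029
After component 3 (R=0.996): product = 0.7997
After component 4 (R=0.9597): product = 0.7675
R_sys = 0.7675

0.7675


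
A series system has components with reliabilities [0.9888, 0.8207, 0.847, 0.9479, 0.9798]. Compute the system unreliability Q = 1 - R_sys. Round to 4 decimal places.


Components: [0.9888, 0.8207, 0.847, 0.9479, 0.9798]
After component 1: product = 0.9888
After component 2: product = 0.8115
After component 3: product = 0.6873
After component 4: product = 0.6515
After component 5: product = 0.6384
R_sys = 0.6384
Q = 1 - 0.6384 = 0.3616

0.3616


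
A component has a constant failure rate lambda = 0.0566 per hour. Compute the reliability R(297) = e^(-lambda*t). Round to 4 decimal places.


lambda = 0.0566
t = 297
lambda * t = 16.8102
R(t) = e^(-16.8102)
R(t) = 0.0

0.0


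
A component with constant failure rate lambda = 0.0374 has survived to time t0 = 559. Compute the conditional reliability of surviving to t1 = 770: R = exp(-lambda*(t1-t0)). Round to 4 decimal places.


lambda = 0.0374
t0 = 559, t1 = 770
t1 - t0 = 211
lambda * (t1-t0) = 0.0374 * 211 = 7.8914
R = exp(-7.8914)
R = 0.0004

0.0004


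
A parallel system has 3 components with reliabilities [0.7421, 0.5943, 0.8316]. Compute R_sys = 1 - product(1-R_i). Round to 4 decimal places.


Components: [0.7421, 0.5943, 0.8316]
(1 - 0.7421) = 0.2579, running product = 0.2579
(1 - 0.5943) = 0.4057, running product = 0.1046
(1 - 0.8316) = 0.1684, running product = 0.0176
Product of (1-R_i) = 0.0176
R_sys = 1 - 0.0176 = 0.9824

0.9824


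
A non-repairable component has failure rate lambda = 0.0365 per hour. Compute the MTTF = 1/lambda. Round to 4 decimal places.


lambda = 0.0365
MTTF = 1 / 0.0365
MTTF = 27.3973

27.3973


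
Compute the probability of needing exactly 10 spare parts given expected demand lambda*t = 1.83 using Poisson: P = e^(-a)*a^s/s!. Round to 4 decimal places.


a = 1.83, s = 10
e^(-a) = e^(-1.83) = 0.1604
a^s = 1.83^10 = 421.2219
s! = 3628800
P = 0.1604 * 421.2219 / 3628800
P = 0.0

0.0


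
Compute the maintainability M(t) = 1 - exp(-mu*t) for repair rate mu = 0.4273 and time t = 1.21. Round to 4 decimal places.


mu = 0.4273, t = 1.21
mu * t = 0.4273 * 1.21 = 0.517
exp(-0.517) = 0.5963
M(t) = 1 - 0.5963
M(t) = 0.4037

0.4037


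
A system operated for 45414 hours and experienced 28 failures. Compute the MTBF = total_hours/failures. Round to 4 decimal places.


total_hours = 45414
failures = 28
MTBF = 45414 / 28
MTBF = 1621.9286

1621.9286


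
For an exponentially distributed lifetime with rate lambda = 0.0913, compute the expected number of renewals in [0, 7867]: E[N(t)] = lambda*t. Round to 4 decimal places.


lambda = 0.0913
t = 7867
E[N(t)] = lambda * t
E[N(t)] = 0.0913 * 7867
E[N(t)] = 718.2571

718.2571


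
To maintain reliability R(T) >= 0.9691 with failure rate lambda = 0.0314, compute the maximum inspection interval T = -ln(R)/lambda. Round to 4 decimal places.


R_target = 0.9691
lambda = 0.0314
-ln(0.9691) = 0.0314
T = 0.0314 / 0.0314
T = 0.9996

0.9996


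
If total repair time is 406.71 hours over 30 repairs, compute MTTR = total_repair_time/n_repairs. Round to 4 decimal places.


total_repair_time = 406.71
n_repairs = 30
MTTR = 406.71 / 30
MTTR = 13.557

13.557


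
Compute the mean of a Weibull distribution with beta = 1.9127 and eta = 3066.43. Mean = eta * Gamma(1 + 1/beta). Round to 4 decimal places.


beta = 1.9127, eta = 3066.43
1/beta = 0.5228
1 + 1/beta = 1.5228
Gamma(1.5228) = 0.8872
Mean = 3066.43 * 0.8872
Mean = 2720.4745

2720.4745


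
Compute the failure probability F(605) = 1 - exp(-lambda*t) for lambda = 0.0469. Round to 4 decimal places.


lambda = 0.0469, t = 605
lambda * t = 28.3745
exp(-28.3745) = 0.0
F(t) = 1 - 0.0
F(t) = 1.0

1.0


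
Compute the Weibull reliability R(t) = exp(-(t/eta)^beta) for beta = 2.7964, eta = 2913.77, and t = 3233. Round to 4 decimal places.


beta = 2.7964, eta = 2913.77, t = 3233
t/eta = 3233 / 2913.77 = 1.1096
(t/eta)^beta = 1.1096^2.7964 = 1.3374
R(t) = exp(-1.3374)
R(t) = 0.2625

0.2625


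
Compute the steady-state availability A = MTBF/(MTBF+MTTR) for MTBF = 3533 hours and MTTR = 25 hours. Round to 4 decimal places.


MTBF = 3533
MTTR = 25
MTBF + MTTR = 3558
A = 3533 / 3558
A = 0.993

0.993


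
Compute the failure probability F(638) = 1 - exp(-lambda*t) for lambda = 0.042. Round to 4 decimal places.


lambda = 0.042, t = 638
lambda * t = 26.796
exp(-26.796) = 0.0
F(t) = 1 - 0.0
F(t) = 1.0

1.0


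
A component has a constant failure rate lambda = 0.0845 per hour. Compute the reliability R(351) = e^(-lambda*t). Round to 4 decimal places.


lambda = 0.0845
t = 351
lambda * t = 29.6595
R(t) = e^(-29.6595)
R(t) = 0.0

0.0


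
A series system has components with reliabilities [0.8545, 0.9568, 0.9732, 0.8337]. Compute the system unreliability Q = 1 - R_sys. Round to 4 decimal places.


Components: [0.8545, 0.9568, 0.9732, 0.8337]
After component 1: product = 0.8545
After component 2: product = 0.8176
After component 3: product = 0.7957
After component 4: product = 0.6634
R_sys = 0.6634
Q = 1 - 0.6634 = 0.3366

0.3366


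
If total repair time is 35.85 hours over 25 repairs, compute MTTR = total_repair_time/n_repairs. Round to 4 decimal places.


total_repair_time = 35.85
n_repairs = 25
MTTR = 35.85 / 25
MTTR = 1.434

1.434


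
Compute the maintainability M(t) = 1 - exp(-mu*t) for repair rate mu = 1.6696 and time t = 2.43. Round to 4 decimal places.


mu = 1.6696, t = 2.43
mu * t = 1.6696 * 2.43 = 4.0571
exp(-4.0571) = 0.0173
M(t) = 1 - 0.0173
M(t) = 0.9827

0.9827


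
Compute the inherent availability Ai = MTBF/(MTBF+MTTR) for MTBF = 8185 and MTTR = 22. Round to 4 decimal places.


MTBF = 8185
MTTR = 22
MTBF + MTTR = 8207
Ai = 8185 / 8207
Ai = 0.9973

0.9973


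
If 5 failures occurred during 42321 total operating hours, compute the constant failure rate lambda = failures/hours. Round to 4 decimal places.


failures = 5
total_hours = 42321
lambda = 5 / 42321
lambda = 0.0001

0.0001


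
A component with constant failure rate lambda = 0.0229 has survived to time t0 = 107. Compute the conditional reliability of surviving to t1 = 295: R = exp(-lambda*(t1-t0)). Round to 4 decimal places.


lambda = 0.0229
t0 = 107, t1 = 295
t1 - t0 = 188
lambda * (t1-t0) = 0.0229 * 188 = 4.3052
R = exp(-4.3052)
R = 0.0135

0.0135


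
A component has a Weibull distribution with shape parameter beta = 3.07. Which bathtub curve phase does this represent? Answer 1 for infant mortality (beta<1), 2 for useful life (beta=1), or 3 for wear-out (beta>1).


beta = 3.07
Compare beta to 1:
beta < 1 => infant mortality (phase 1)
beta = 1 => useful life (phase 2)
beta > 1 => wear-out (phase 3)
Since beta = 3.07, this is wear-out (increasing failure rate)
Phase = 3

3


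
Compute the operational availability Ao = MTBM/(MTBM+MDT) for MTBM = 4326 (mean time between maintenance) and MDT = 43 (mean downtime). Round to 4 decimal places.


MTBM = 4326
MDT = 43
MTBM + MDT = 4369
Ao = 4326 / 4369
Ao = 0.9902

0.9902


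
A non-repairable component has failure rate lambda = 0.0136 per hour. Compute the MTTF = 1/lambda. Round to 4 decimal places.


lambda = 0.0136
MTTF = 1 / 0.0136
MTTF = 73.5294

73.5294


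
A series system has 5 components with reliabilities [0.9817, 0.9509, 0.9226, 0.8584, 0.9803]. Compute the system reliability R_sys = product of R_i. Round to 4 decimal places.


Components: [0.9817, 0.9509, 0.9226, 0.8584, 0.9803]
After component 1 (R=0.9817): product = 0.9817
After component 2 (R=0.9509): product = 0.9335
After component 3 (R=0.9226): product = 0.8612
After component 4 (R=0.8584): product = 0.7393
After component 5 (R=0.9803): product = 0.7247
R_sys = 0.7247

0.7247


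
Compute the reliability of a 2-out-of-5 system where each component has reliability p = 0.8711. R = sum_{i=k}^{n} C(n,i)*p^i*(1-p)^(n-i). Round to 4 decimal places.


k = 2, n = 5, p = 0.8711
i=2: C(5,2)=10 * 0.8711^2 * 0.1289^3 = 0.0163
i=3: C(5,3)=10 * 0.8711^3 * 0.1289^2 = 0.1098
i=4: C(5,4)=5 * 0.8711^4 * 0.1289^1 = 0.3711
i=5: C(5,5)=1 * 0.8711^5 * 0.1289^0 = 0.5016
R = sum of terms = 0.9988

0.9988


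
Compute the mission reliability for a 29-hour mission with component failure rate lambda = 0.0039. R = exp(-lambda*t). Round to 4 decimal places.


lambda = 0.0039
mission_time = 29
lambda * t = 0.0039 * 29 = 0.1131
R = exp(-0.1131)
R = 0.8931

0.8931


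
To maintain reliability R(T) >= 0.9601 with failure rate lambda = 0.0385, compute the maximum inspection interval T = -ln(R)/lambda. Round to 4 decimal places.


R_target = 0.9601
lambda = 0.0385
-ln(0.9601) = 0.0407
T = 0.0407 / 0.0385
T = 1.0576

1.0576


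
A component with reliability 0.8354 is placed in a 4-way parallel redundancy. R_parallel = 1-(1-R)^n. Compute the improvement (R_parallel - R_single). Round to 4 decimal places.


R_single = 0.8354, n = 4
1 - R_single = 0.1646
(1 - R_single)^n = 0.1646^4 = 0.0007
R_parallel = 1 - 0.0007 = 0.9993
Improvement = 0.9993 - 0.8354
Improvement = 0.1639

0.1639


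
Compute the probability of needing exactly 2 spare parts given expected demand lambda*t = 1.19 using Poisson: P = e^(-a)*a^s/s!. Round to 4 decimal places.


a = 1.19, s = 2
e^(-a) = e^(-1.19) = 0.3042
a^s = 1.19^2 = 1.4161
s! = 2
P = 0.3042 * 1.4161 / 2
P = 0.2154

0.2154


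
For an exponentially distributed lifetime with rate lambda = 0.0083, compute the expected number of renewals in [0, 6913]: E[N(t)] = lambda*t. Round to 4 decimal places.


lambda = 0.0083
t = 6913
E[N(t)] = lambda * t
E[N(t)] = 0.0083 * 6913
E[N(t)] = 57.3779

57.3779


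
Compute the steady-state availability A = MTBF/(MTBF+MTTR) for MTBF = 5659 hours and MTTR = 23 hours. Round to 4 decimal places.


MTBF = 5659
MTTR = 23
MTBF + MTTR = 5682
A = 5659 / 5682
A = 0.996

0.996


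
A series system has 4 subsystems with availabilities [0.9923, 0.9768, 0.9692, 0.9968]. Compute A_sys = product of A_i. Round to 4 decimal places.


Subsystems: [0.9923, 0.9768, 0.9692, 0.9968]
After subsystem 1 (A=0.9923): product = 0.9923
After subsystem 2 (A=0.9768): product = 0.9693
After subsystem 3 (A=0.9692): product = 0.9394
After subsystem 4 (A=0.9968): product = 0.9364
A_sys = 0.9364

0.9364


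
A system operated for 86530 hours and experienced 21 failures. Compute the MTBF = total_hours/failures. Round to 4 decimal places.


total_hours = 86530
failures = 21
MTBF = 86530 / 21
MTBF = 4120.4762

4120.4762


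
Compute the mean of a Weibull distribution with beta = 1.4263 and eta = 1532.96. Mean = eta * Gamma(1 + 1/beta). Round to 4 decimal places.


beta = 1.4263, eta = 1532.96
1/beta = 0.7011
1 + 1/beta = 1.7011
Gamma(1.7011) = 0.9089
Mean = 1532.96 * 0.9089
Mean = 1393.2314

1393.2314


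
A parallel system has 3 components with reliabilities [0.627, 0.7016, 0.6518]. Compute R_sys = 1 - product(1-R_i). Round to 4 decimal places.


Components: [0.627, 0.7016, 0.6518]
(1 - 0.627) = 0.373, running product = 0.373
(1 - 0.7016) = 0.2984, running product = 0.1113
(1 - 0.6518) = 0.3482, running product = 0.0388
Product of (1-R_i) = 0.0388
R_sys = 1 - 0.0388 = 0.9612

0.9612


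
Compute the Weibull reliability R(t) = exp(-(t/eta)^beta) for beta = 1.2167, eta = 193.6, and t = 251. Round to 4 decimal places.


beta = 1.2167, eta = 193.6, t = 251
t/eta = 251 / 193.6 = 1.2965
(t/eta)^beta = 1.2965^1.2167 = 1.3715
R(t) = exp(-1.3715)
R(t) = 0.2537

0.2537


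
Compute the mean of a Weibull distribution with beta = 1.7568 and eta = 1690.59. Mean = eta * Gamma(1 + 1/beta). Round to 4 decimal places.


beta = 1.7568, eta = 1690.59
1/beta = 0.5692
1 + 1/beta = 1.5692
Gamma(1.5692) = 0.8904
Mean = 1690.59 * 0.8904
Mean = 1505.3356

1505.3356


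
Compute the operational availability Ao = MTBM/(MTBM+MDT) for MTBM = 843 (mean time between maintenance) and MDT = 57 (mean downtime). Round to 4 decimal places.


MTBM = 843
MDT = 57
MTBM + MDT = 900
Ao = 843 / 900
Ao = 0.9367

0.9367


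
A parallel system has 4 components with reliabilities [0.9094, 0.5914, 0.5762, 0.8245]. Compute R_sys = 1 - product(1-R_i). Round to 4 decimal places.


Components: [0.9094, 0.5914, 0.5762, 0.8245]
(1 - 0.9094) = 0.0906, running product = 0.0906
(1 - 0.5914) = 0.4086, running product = 0.037
(1 - 0.5762) = 0.4238, running product = 0.0157
(1 - 0.8245) = 0.1755, running product = 0.0028
Product of (1-R_i) = 0.0028
R_sys = 1 - 0.0028 = 0.9972

0.9972


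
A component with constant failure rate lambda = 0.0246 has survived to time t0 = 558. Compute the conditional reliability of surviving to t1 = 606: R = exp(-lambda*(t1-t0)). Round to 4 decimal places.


lambda = 0.0246
t0 = 558, t1 = 606
t1 - t0 = 48
lambda * (t1-t0) = 0.0246 * 48 = 1.1808
R = exp(-1.1808)
R = 0.307

0.307


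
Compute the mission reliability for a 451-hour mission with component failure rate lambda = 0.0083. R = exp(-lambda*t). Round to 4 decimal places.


lambda = 0.0083
mission_time = 451
lambda * t = 0.0083 * 451 = 3.7433
R = exp(-3.7433)
R = 0.0237

0.0237


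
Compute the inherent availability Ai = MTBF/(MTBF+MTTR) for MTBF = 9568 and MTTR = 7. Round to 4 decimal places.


MTBF = 9568
MTTR = 7
MTBF + MTTR = 9575
Ai = 9568 / 9575
Ai = 0.9993

0.9993


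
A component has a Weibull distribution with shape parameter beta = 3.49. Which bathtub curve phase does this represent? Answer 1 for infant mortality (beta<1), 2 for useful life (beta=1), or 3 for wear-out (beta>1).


beta = 3.49
Compare beta to 1:
beta < 1 => infant mortality (phase 1)
beta = 1 => useful life (phase 2)
beta > 1 => wear-out (phase 3)
Since beta = 3.49, this is wear-out (increasing failure rate)
Phase = 3

3


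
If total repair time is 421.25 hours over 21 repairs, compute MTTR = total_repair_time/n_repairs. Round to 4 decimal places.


total_repair_time = 421.25
n_repairs = 21
MTTR = 421.25 / 21
MTTR = 20.0595

20.0595


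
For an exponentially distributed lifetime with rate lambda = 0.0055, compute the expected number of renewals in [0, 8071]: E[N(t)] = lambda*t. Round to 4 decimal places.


lambda = 0.0055
t = 8071
E[N(t)] = lambda * t
E[N(t)] = 0.0055 * 8071
E[N(t)] = 44.3905

44.3905


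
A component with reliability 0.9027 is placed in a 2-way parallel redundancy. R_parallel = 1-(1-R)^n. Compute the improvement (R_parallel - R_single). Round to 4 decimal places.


R_single = 0.9027, n = 2
1 - R_single = 0.0973
(1 - R_single)^n = 0.0973^2 = 0.0095
R_parallel = 1 - 0.0095 = 0.9905
Improvement = 0.9905 - 0.9027
Improvement = 0.0878

0.0878


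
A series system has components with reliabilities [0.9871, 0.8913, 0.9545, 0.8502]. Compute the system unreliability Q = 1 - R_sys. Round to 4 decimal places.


Components: [0.9871, 0.8913, 0.9545, 0.8502]
After component 1: product = 0.9871
After component 2: product = 0.8798
After component 3: product = 0.8398
After component 4: product = 0.714
R_sys = 0.714
Q = 1 - 0.714 = 0.286

0.286


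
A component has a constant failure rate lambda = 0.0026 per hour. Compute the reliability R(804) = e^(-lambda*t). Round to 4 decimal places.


lambda = 0.0026
t = 804
lambda * t = 2.0904
R(t) = e^(-2.0904)
R(t) = 0.1236

0.1236


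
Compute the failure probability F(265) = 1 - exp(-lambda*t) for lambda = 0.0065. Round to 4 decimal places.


lambda = 0.0065, t = 265
lambda * t = 1.7225
exp(-1.7225) = 0.1786
F(t) = 1 - 0.1786
F(t) = 0.8214

0.8214


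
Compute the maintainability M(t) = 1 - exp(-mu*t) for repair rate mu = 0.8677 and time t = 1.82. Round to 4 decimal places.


mu = 0.8677, t = 1.82
mu * t = 0.8677 * 1.82 = 1.5792
exp(-1.5792) = 0.2061
M(t) = 1 - 0.2061
M(t) = 0.7939

0.7939


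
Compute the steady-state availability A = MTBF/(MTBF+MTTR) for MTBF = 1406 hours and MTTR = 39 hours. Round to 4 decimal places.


MTBF = 1406
MTTR = 39
MTBF + MTTR = 1445
A = 1406 / 1445
A = 0.973

0.973


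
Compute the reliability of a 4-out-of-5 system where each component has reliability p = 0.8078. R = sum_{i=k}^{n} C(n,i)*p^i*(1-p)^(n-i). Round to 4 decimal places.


k = 4, n = 5, p = 0.8078
i=4: C(5,4)=5 * 0.8078^4 * 0.1922^1 = 0.4092
i=5: C(5,5)=1 * 0.8078^5 * 0.1922^0 = 0.344
R = sum of terms = 0.7532

0.7532


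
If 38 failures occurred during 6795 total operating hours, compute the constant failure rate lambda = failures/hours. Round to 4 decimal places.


failures = 38
total_hours = 6795
lambda = 38 / 6795
lambda = 0.0056

0.0056


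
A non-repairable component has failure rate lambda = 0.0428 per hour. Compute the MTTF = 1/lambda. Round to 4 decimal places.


lambda = 0.0428
MTTF = 1 / 0.0428
MTTF = 23.3645

23.3645


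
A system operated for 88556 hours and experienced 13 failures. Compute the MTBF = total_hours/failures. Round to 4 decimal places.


total_hours = 88556
failures = 13
MTBF = 88556 / 13
MTBF = 6812.0

6812.0


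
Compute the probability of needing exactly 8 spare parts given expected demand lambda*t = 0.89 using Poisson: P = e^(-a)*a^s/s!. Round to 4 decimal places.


a = 0.89, s = 8
e^(-a) = e^(-0.89) = 0.4107
a^s = 0.89^8 = 0.3937
s! = 40320
P = 0.4107 * 0.3937 / 40320
P = 0.0

0.0


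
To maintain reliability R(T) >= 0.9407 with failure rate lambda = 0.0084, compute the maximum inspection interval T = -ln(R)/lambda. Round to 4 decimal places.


R_target = 0.9407
lambda = 0.0084
-ln(0.9407) = 0.0611
T = 0.0611 / 0.0084
T = 7.2775

7.2775


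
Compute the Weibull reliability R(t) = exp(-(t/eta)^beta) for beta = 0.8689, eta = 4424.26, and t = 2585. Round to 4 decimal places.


beta = 0.8689, eta = 4424.26, t = 2585
t/eta = 2585 / 4424.26 = 0.5843
(t/eta)^beta = 0.5843^0.8689 = 0.6269
R(t) = exp(-0.6269)
R(t) = 0.5342

0.5342


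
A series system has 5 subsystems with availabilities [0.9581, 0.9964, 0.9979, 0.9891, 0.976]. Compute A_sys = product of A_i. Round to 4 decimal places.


Subsystems: [0.9581, 0.9964, 0.9979, 0.9891, 0.976]
After subsystem 1 (A=0.9581): product = 0.9581
After subsystem 2 (A=0.9964): product = 0.9547
After subsystem 3 (A=0.9979): product = 0.9526
After subsystem 4 (A=0.9891): product = 0.9423
After subsystem 5 (A=0.976): product = 0.9196
A_sys = 0.9196

0.9196


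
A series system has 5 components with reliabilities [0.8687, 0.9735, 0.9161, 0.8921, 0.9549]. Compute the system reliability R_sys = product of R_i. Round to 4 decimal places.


Components: [0.8687, 0.9735, 0.9161, 0.8921, 0.9549]
After component 1 (R=0.8687): product = 0.8687
After component 2 (R=0.9735): product = 0.8457
After component 3 (R=0.9161): product = 0.7747
After component 4 (R=0.8921): product = 0.6911
After component 5 (R=0.9549): product = 0.66
R_sys = 0.66

0.66


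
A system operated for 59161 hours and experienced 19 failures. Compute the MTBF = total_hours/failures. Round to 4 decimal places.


total_hours = 59161
failures = 19
MTBF = 59161 / 19
MTBF = 3113.7368

3113.7368


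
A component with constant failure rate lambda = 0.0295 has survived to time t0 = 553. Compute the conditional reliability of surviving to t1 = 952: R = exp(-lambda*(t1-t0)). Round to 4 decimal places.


lambda = 0.0295
t0 = 553, t1 = 952
t1 - t0 = 399
lambda * (t1-t0) = 0.0295 * 399 = 11.7705
R = exp(-11.7705)
R = 0.0

0.0


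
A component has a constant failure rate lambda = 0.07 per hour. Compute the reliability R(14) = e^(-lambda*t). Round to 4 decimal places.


lambda = 0.07
t = 14
lambda * t = 0.98
R(t) = e^(-0.98)
R(t) = 0.3753

0.3753


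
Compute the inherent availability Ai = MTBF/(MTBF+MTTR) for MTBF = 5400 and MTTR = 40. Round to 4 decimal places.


MTBF = 5400
MTTR = 40
MTBF + MTTR = 5440
Ai = 5400 / 5440
Ai = 0.9926

0.9926


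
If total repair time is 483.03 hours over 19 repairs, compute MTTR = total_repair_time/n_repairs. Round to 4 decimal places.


total_repair_time = 483.03
n_repairs = 19
MTTR = 483.03 / 19
MTTR = 25.4226

25.4226


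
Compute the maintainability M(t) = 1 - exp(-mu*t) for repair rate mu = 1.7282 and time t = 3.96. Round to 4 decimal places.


mu = 1.7282, t = 3.96
mu * t = 1.7282 * 3.96 = 6.8437
exp(-6.8437) = 0.0011
M(t) = 1 - 0.0011
M(t) = 0.9989

0.9989


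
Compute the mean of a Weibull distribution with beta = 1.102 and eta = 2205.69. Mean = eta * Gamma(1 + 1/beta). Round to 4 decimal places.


beta = 1.102, eta = 2205.69
1/beta = 0.9074
1 + 1/beta = 1.9074
Gamma(1.9074) = 0.9643
Mean = 2205.69 * 0.9643
Mean = 2127.0276

2127.0276


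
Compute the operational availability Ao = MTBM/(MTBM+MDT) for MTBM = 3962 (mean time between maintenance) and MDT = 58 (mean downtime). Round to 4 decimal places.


MTBM = 3962
MDT = 58
MTBM + MDT = 4020
Ao = 3962 / 4020
Ao = 0.9856

0.9856


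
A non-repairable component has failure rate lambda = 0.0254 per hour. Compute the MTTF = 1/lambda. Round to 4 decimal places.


lambda = 0.0254
MTTF = 1 / 0.0254
MTTF = 39.3701

39.3701


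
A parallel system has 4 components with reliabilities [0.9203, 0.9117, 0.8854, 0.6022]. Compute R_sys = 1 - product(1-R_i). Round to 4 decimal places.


Components: [0.9203, 0.9117, 0.8854, 0.6022]
(1 - 0.9203) = 0.0797, running product = 0.0797
(1 - 0.9117) = 0.0883, running product = 0.007
(1 - 0.8854) = 0.1146, running product = 0.0008
(1 - 0.6022) = 0.3978, running product = 0.0003
Product of (1-R_i) = 0.0003
R_sys = 1 - 0.0003 = 0.9997

0.9997


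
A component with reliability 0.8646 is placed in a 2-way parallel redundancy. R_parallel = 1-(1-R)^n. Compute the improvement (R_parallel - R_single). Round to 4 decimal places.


R_single = 0.8646, n = 2
1 - R_single = 0.1354
(1 - R_single)^n = 0.1354^2 = 0.0183
R_parallel = 1 - 0.0183 = 0.9817
Improvement = 0.9817 - 0.8646
Improvement = 0.1171

0.1171


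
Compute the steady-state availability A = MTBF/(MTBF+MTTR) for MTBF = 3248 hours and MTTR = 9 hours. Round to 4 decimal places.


MTBF = 3248
MTTR = 9
MTBF + MTTR = 3257
A = 3248 / 3257
A = 0.9972

0.9972


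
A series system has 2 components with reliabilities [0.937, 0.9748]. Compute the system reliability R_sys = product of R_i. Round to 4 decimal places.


Components: [0.937, 0.9748]
After component 1 (R=0.937): product = 0.937
After component 2 (R=0.9748): product = 0.9134
R_sys = 0.9134

0.9134


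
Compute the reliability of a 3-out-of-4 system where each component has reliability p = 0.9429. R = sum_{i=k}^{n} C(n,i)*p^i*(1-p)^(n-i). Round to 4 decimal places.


k = 3, n = 4, p = 0.9429
i=3: C(4,3)=4 * 0.9429^3 * 0.0571^1 = 0.1915
i=4: C(4,4)=1 * 0.9429^4 * 0.0571^0 = 0.7904
R = sum of terms = 0.9819

0.9819


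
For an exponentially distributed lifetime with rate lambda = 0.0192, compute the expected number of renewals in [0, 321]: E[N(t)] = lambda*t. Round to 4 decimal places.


lambda = 0.0192
t = 321
E[N(t)] = lambda * t
E[N(t)] = 0.0192 * 321
E[N(t)] = 6.1632

6.1632


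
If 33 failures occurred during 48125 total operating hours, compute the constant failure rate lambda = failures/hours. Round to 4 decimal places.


failures = 33
total_hours = 48125
lambda = 33 / 48125
lambda = 0.0007

0.0007


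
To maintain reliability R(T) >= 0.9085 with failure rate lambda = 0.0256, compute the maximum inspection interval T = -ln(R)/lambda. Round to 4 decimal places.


R_target = 0.9085
lambda = 0.0256
-ln(0.9085) = 0.096
T = 0.096 / 0.0256
T = 3.7485

3.7485


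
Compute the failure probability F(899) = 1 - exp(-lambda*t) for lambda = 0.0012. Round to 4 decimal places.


lambda = 0.0012, t = 899
lambda * t = 1.0788
exp(-1.0788) = 0.34
F(t) = 1 - 0.34
F(t) = 0.66

0.66


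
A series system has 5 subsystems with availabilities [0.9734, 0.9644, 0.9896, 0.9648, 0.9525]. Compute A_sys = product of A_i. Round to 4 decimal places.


Subsystems: [0.9734, 0.9644, 0.9896, 0.9648, 0.9525]
After subsystem 1 (A=0.9734): product = 0.9734
After subsystem 2 (A=0.9644): product = 0.9387
After subsystem 3 (A=0.9896): product = 0.929
After subsystem 4 (A=0.9648): product = 0.8963
After subsystem 5 (A=0.9525): product = 0.8537
A_sys = 0.8537

0.8537


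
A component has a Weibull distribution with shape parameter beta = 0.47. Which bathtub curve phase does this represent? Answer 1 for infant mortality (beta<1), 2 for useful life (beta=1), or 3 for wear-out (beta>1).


beta = 0.47
Compare beta to 1:
beta < 1 => infant mortality (phase 1)
beta = 1 => useful life (phase 2)
beta > 1 => wear-out (phase 3)
Since beta = 0.47, this is infant mortality (decreasing failure rate)
Phase = 1

1


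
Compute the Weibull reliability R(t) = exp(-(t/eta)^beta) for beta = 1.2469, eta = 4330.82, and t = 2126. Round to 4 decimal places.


beta = 1.2469, eta = 4330.82, t = 2126
t/eta = 2126 / 4330.82 = 0.4909
(t/eta)^beta = 0.4909^1.2469 = 0.4118
R(t) = exp(-0.4118)
R(t) = 0.6624

0.6624


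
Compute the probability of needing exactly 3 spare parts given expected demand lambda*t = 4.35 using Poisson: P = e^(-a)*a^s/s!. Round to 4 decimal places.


a = 4.35, s = 3
e^(-a) = e^(-4.35) = 0.0129
a^s = 4.35^3 = 82.3129
s! = 6
P = 0.0129 * 82.3129 / 6
P = 0.1771

0.1771


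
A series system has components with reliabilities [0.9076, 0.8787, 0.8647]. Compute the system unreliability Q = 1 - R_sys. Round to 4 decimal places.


Components: [0.9076, 0.8787, 0.8647]
After component 1: product = 0.9076
After component 2: product = 0.7975
After component 3: product = 0.6896
R_sys = 0.6896
Q = 1 - 0.6896 = 0.3104

0.3104


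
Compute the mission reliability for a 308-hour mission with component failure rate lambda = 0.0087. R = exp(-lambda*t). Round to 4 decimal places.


lambda = 0.0087
mission_time = 308
lambda * t = 0.0087 * 308 = 2.6796
R = exp(-2.6796)
R = 0.0686

0.0686


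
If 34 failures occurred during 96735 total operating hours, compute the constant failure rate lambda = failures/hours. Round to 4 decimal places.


failures = 34
total_hours = 96735
lambda = 34 / 96735
lambda = 0.0004

0.0004


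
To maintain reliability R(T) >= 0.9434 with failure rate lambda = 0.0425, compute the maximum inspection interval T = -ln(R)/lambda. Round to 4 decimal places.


R_target = 0.9434
lambda = 0.0425
-ln(0.9434) = 0.0583
T = 0.0583 / 0.0425
T = 1.3709

1.3709


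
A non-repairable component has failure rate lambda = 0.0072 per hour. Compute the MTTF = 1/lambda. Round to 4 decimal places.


lambda = 0.0072
MTTF = 1 / 0.0072
MTTF = 138.8889

138.8889


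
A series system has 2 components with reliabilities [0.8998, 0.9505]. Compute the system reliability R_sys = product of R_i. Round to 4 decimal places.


Components: [0.8998, 0.9505]
After component 1 (R=0.8998): product = 0.8998
After component 2 (R=0.9505): product = 0.8553
R_sys = 0.8553

0.8553


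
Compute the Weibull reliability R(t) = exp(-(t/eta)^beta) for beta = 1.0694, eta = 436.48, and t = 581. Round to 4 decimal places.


beta = 1.0694, eta = 436.48, t = 581
t/eta = 581 / 436.48 = 1.3311
(t/eta)^beta = 1.3311^1.0694 = 1.3578
R(t) = exp(-1.3578)
R(t) = 0.2572

0.2572


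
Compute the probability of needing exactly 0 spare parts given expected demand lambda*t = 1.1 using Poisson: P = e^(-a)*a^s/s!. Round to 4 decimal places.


a = 1.1, s = 0
e^(-a) = e^(-1.1) = 0.3329
a^s = 1.1^0 = 1.0
s! = 1
P = 0.3329 * 1.0 / 1
P = 0.3329

0.3329


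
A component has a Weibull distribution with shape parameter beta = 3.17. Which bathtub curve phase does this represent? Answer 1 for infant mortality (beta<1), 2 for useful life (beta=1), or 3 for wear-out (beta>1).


beta = 3.17
Compare beta to 1:
beta < 1 => infant mortality (phase 1)
beta = 1 => useful life (phase 2)
beta > 1 => wear-out (phase 3)
Since beta = 3.17, this is wear-out (increasing failure rate)
Phase = 3

3


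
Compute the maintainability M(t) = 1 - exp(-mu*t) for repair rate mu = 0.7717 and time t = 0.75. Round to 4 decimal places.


mu = 0.7717, t = 0.75
mu * t = 0.7717 * 0.75 = 0.5788
exp(-0.5788) = 0.5606
M(t) = 1 - 0.5606
M(t) = 0.4394

0.4394


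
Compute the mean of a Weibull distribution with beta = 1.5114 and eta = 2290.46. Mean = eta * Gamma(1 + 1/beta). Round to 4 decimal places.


beta = 1.5114, eta = 2290.46
1/beta = 0.6616
1 + 1/beta = 1.6616
Gamma(1.6616) = 0.9019
Mean = 2290.46 * 0.9019
Mean = 2065.8343

2065.8343


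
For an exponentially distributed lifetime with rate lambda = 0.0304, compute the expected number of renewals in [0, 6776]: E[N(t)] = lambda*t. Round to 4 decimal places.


lambda = 0.0304
t = 6776
E[N(t)] = lambda * t
E[N(t)] = 0.0304 * 6776
E[N(t)] = 205.9904

205.9904


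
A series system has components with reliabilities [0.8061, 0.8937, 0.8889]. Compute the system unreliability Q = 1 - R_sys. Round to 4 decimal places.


Components: [0.8061, 0.8937, 0.8889]
After component 1: product = 0.8061
After component 2: product = 0.7204
After component 3: product = 0.6404
R_sys = 0.6404
Q = 1 - 0.6404 = 0.3596

0.3596


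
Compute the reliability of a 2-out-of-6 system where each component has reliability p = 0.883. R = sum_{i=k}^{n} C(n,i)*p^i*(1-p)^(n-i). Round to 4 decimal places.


k = 2, n = 6, p = 0.883
i=2: C(6,2)=15 * 0.883^2 * 0.117^4 = 0.0022
i=3: C(6,3)=20 * 0.883^3 * 0.117^3 = 0.0221
i=4: C(6,4)=15 * 0.883^4 * 0.117^2 = 0.1248
i=5: C(6,5)=6 * 0.883^5 * 0.117^1 = 0.3768
i=6: C(6,6)=1 * 0.883^6 * 0.117^0 = 0.474
R = sum of terms = 0.9999

0.9999


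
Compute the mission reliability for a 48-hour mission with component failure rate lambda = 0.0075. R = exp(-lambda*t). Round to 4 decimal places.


lambda = 0.0075
mission_time = 48
lambda * t = 0.0075 * 48 = 0.36
R = exp(-0.36)
R = 0.6977

0.6977
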